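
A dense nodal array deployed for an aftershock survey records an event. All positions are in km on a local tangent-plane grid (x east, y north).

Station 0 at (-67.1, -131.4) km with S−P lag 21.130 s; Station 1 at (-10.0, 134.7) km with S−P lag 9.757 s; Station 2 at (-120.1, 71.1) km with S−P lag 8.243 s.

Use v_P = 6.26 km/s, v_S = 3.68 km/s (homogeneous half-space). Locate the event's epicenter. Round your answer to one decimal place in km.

(-48.0, 56.3)

Distance from S−P lag: d = Δt · v_P v_S / (v_P − v_S) = Δt · (6.26·3.68)/(6.26−3.68) ≈ 8.9290·Δt.
So d_Station 0 = 188.67, d_Station 1 = 87.12, d_Station 2 = 73.60 km.
Circle about each station: (x + 67.1)² + (y + 131.4)² = 188.67²; (x + 10.0)² + (y − 134.7)² = 87.12²; (x + 120.1)² + (y − 71.1)² = 73.60².
Subtracting the Station 0 equation from the Station 1 and Station 2 equations removes the quadratic terms:
114.2 x + 532.2 y = 24482.19
-106.0 x + 405.0 y = 27890.26
Solving the 2×2 system: x ≈ -48.0, y ≈ 56.3 km.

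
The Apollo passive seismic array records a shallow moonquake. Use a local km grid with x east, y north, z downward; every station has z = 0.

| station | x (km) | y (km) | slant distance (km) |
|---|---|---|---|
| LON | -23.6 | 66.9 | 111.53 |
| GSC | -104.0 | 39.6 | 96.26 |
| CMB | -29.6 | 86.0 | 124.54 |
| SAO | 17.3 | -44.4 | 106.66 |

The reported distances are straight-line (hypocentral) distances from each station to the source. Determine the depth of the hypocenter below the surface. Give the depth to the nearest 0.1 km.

Each station gives a sphere (x−x_i)² + (y−y_i)² + z² = d_i² (stations at z=0).
Subtracting the LON sphere from GSC and CMB: z² cancels, leaving linear equations in x and y:
-160.8 x − 54.6 y = 10524.54
-12.0 x + 38.2 y = 168.32
Solving: x ≈ -60.495, y ≈ -14.597 km (keep extra digits for the depth step; rounded: -60.5, -14.6).
Then from the LON sphere: z² = 111.53² − (x + 23.6)² − (y − 66.9)² with x = -60.495, y = -14.597, so z ≈ 66.603 ≈ 66.6 km.
Check against SAO (with the unrounded solution): distance 106.66 ≈ 106.66 km. ✓

z ≈ 66.6 km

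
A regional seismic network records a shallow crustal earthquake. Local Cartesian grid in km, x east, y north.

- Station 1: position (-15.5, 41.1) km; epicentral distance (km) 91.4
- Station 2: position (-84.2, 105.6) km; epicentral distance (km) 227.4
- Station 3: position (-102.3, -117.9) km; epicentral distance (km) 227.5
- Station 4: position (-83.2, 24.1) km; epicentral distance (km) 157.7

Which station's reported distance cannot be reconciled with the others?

Station 2

Solve using three stations at a time. Using Station 1, Station 3, Station 4 (subtract circle equations pairwise → linear system) gives (x, y) ≈ (74.5, 25.3).
Distances from that point to each station vs reported:
  Station 1: calculated 91.3 vs reported 91.4 → residual 0.1 km
  Station 2: calculated 177.8 vs reported 227.4 → residual 49.6 km
  Station 3: calculated 227.5 vs reported 227.5 → residual 0.0 km
  Station 4: calculated 157.7 vs reported 157.7 → residual 0.0 km
Station 1, Station 3, Station 4 are mutually consistent (residuals ≈ 0); Station 2 is off by 49.6 km.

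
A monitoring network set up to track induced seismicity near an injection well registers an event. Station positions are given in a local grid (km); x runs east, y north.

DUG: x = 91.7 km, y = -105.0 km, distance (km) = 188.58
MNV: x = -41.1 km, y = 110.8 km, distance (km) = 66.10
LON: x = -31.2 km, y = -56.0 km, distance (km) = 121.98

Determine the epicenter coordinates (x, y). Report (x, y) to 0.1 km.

Circle about each station: (x − 91.7)² + (y + 105.0)² = 188.58²; (x + 41.1)² + (y − 110.8)² = 66.10²; (x + 31.2)² + (y + 56.0)² = 121.98².
Subtracting the DUG equation from the MNV and LON equations removes the quadratic terms:
-265.6 x + 431.6 y = 25725.17
-245.8 x + 98.0 y = 5358.85
Solving the 2×2 system: x ≈ 2.6, y ≈ 61.2 km.
Check against DUG (with the unrounded x, y): √((x − 91.7)²+(y + 105.0)²) = 188.58 ≈ 188.58 km. ✓

(2.6, 61.2)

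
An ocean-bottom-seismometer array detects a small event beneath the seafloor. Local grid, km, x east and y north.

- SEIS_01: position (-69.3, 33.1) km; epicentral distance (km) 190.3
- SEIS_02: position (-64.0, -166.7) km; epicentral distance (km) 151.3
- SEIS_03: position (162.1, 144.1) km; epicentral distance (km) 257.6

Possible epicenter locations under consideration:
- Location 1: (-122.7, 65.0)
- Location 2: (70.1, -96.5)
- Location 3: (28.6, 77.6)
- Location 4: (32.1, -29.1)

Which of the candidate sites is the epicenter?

For each candidate, compare |candidate − station| to the reported distance:
Location 1: residuals SEIS_01 128.1, SEIS_02 87.7, SEIS_03 38.0 → max 128.1 km
Location 2: residuals SEIS_01 0.0, SEIS_02 0.1, SEIS_03 0.0 → max 0.1 km
Location 3: residuals SEIS_01 82.8, SEIS_02 110.0, SEIS_03 108.5 → max 110.0 km
Location 4: residuals SEIS_01 71.3, SEIS_02 16.5, SEIS_03 41.0 → max 71.3 km
Only Location 2 has all residuals ≈ 0.

Location 2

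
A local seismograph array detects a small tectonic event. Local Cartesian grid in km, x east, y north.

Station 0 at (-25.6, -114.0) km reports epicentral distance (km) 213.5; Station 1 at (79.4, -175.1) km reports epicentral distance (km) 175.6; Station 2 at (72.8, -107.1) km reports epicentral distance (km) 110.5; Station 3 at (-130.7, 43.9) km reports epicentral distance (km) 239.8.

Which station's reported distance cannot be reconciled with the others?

Station 0

Solve using three stations at a time. Using Station 1, Station 2, Station 3 (subtract circle equations pairwise → linear system) gives (x, y) ≈ (104.8, -1.4).
Distances from that point to each station vs reported:
  Station 0: calculated 172.3 vs reported 213.5 → residual 41.2 km
  Station 1: calculated 175.6 vs reported 175.6 → residual 0.0 km
  Station 2: calculated 110.5 vs reported 110.5 → residual 0.0 km
  Station 3: calculated 239.8 vs reported 239.8 → residual 0.0 km
Station 1, Station 2, Station 3 are mutually consistent (residuals ≈ 0); Station 0 is off by 41.2 km.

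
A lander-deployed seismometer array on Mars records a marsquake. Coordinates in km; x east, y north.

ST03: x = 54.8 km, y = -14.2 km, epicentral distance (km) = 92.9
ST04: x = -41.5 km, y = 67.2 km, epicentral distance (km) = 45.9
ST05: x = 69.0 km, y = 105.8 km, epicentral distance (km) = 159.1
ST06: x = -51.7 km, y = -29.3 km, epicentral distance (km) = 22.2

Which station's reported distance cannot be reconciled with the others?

Solve using three stations at a time. Using ST03, ST05, ST06 (subtract circle equations pairwise → linear system) gives (x, y) ≈ (-38.1, -11.9).
Distances from that point to each station vs reported:
  ST03: calculated 92.9 vs reported 92.9 → residual 0.0 km
  ST04: calculated 79.2 vs reported 45.9 → residual 33.3 km
  ST05: calculated 159.1 vs reported 159.1 → residual 0.0 km
  ST06: calculated 22.1 vs reported 22.2 → residual 0.1 km
ST03, ST05, ST06 are mutually consistent (residuals ≈ 0); ST04 is off by 33.3 km.

ST04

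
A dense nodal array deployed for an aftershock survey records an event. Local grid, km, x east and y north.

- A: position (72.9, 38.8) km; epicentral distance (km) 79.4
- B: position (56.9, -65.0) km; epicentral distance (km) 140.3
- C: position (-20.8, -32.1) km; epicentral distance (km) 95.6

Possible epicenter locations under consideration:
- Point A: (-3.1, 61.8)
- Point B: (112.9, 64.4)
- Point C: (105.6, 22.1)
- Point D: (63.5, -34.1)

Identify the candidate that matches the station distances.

Point A

For each candidate, compare |candidate − station| to the reported distance:
Point A: residuals A 0.0, B 0.0, C 0.0 → max 0.0 km
Point B: residuals A 31.9, B 0.7, C 69.3 → max 69.3 km
Point C: residuals A 42.7, B 40.5, C 41.9 → max 42.7 km
Point D: residuals A 5.9, B 108.7, C 11.3 → max 108.7 km
Only Point A has all residuals ≈ 0.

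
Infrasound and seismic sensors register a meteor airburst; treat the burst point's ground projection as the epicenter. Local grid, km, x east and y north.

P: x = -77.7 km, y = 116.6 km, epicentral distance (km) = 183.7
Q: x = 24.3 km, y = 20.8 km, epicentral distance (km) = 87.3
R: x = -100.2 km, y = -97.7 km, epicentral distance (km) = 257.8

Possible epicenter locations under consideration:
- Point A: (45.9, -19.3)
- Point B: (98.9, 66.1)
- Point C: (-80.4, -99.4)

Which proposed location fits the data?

For each candidate, compare |candidate − station| to the reported distance:
Point A: residuals P 0.0, Q 41.8, R 92.0 → max 92.0 km
Point B: residuals P 0.0, Q 0.0, R 0.0 → max 0.0 km
Point C: residuals P 32.3, Q 72.1, R 237.9 → max 237.9 km
Only Point B has all residuals ≈ 0.

Point B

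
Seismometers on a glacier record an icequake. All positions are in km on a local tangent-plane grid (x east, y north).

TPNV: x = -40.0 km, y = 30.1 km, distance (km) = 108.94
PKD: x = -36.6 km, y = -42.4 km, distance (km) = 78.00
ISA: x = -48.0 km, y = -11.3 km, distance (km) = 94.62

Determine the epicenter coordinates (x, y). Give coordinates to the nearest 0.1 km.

(41.4, -42.3)

Circle about each station: (x + 40.0)² + (y − 30.1)² = 108.94²; (x + 36.6)² + (y + 42.4)² = 78.00²; (x + 48.0)² + (y + 11.3)² = 94.62².
Subtracting pairs of circle equations eliminates x²+y² and gives linear equations (the radical axes):
6.8 x − 145.0 y = 6415.23
-16.0 x − 82.8 y = 2840.66
Solving the 2×2 system: x ≈ 41.4, y ≈ -42.3 km.
Check against TPNV (with the unrounded x, y): √((x + 40.0)²+(y − 30.1)²) = 108.92 ≈ 108.94 km. ✓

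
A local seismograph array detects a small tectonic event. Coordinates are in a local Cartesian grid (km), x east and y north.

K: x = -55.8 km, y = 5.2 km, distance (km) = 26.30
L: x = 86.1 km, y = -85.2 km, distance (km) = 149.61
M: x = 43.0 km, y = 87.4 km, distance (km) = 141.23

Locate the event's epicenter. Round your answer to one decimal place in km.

(-48.6, -20.1)

Circle about each station: (x + 55.8)² + (y − 5.2)² = 26.30²; (x − 86.1)² + (y + 85.2)² = 149.61²; (x − 43.0)² + (y − 87.4)² = 141.23².
Subtracting the K equation from the L and M equations removes the quadratic terms:
283.8 x − 180.8 y = -10159.89
197.6 x + 164.4 y = -12907.14
Solving the 2×2 system: x ≈ -48.6, y ≈ -20.1 km.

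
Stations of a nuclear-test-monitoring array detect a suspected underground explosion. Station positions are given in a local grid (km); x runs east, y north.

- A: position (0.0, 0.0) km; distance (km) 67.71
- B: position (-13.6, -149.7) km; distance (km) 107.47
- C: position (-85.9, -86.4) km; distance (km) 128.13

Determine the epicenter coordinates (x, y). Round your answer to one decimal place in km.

Circle about each station: x² + y² = 67.71²; (x + 13.6)² + (y + 149.7)² = 107.47²; (x + 85.9)² + (y + 86.4)² = 128.13².
Subtracting the A equation from the B and C equations removes the quadratic terms:
-27.2 x − 299.4 y = 15629.89
-171.8 x − 172.8 y = 3011.12
Solving the 2×2 system: x ≈ 38.5, y ≈ -55.7 km.

38.5 km east, -55.7 km north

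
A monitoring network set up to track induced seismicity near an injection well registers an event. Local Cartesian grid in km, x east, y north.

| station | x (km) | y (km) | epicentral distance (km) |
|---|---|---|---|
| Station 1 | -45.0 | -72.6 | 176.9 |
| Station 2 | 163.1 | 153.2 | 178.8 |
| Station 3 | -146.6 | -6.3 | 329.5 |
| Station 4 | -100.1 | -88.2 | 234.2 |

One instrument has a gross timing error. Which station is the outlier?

Solve using three stations at a time. Using Station 1, Station 2, Station 4 (subtract circle equations pairwise → linear system) gives (x, y) ≈ (124.5, -21.6).
Distances from that point to each station vs reported:
  Station 1: calculated 177.1 vs reported 176.9 → residual 0.2 km
  Station 2: calculated 179.0 vs reported 178.8 → residual 0.2 km
  Station 3: calculated 271.6 vs reported 329.5 → residual 57.9 km
  Station 4: calculated 234.3 vs reported 234.2 → residual 0.1 km
Station 1, Station 2, Station 4 are mutually consistent (residuals ≈ 0); Station 3 is off by 57.9 km.

Station 3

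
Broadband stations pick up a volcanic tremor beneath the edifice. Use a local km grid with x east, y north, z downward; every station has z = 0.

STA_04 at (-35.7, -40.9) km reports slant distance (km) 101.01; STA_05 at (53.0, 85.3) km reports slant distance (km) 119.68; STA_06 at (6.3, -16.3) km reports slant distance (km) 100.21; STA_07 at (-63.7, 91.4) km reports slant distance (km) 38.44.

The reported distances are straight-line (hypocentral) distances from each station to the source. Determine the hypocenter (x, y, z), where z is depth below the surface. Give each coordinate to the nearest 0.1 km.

x ≈ -62.1 km, y ≈ 55.6 km, depth ≈ 13.9 km

Each station gives a sphere (x−x_i)² + (y−y_i)² + z² = d_i² (stations at z=0).
Subtracting the STA_04 sphere from STA_05 and STA_06: z² cancels, leaving linear equations in x and y:
177.4 x + 252.4 y = 3017.51
84.0 x + 49.2 y = -2480.94
Solving: x ≈ -62.104, y ≈ 55.605 km (keep extra digits for the depth step; rounded: -62.1, 55.6).
Then from the STA_04 sphere: z² = 101.01² − (x + 35.7)² − (y + 40.9)² with x = -62.104, y = 55.605, so z ≈ 13.879 ≈ 13.9 km.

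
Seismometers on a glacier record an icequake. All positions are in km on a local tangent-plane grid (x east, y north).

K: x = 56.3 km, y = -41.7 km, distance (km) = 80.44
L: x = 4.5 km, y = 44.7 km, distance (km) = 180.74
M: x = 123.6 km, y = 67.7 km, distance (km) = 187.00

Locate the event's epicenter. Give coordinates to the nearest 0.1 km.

Circle about each station: (x − 56.3)² + (y + 41.7)² = 80.44²; (x − 4.5)² + (y − 44.7)² = 180.74²; (x − 123.6)² + (y − 67.7)² = 187.00².
Subtracting pairs of circle equations eliminates x²+y² and gives linear equations (the radical axes):
-103.6 x + 172.8 y = -29086.59
134.6 x + 218.8 y = -13546.74
Solving the 2×2 system: x ≈ 87.6, y ≈ -115.8 km.

(87.6, -115.8)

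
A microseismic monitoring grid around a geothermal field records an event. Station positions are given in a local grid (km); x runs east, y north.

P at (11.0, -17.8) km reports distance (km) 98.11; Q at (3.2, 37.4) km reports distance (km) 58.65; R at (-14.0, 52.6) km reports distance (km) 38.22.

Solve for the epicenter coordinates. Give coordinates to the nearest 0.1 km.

Circle about each station: (x − 11.0)² + (y + 17.8)² = 98.11²; (x − 3.2)² + (y − 37.4)² = 58.65²; (x + 14.0)² + (y − 52.6)² = 38.22².
Subtracting the P equation from the Q and R equations removes the quadratic terms:
-15.6 x + 110.4 y = 7156.91
-50.0 x + 140.8 y = 10689.72
Solving the 2×2 system: x ≈ -51.9, y ≈ 57.5 km.

x ≈ -51.9 km, y ≈ 57.5 km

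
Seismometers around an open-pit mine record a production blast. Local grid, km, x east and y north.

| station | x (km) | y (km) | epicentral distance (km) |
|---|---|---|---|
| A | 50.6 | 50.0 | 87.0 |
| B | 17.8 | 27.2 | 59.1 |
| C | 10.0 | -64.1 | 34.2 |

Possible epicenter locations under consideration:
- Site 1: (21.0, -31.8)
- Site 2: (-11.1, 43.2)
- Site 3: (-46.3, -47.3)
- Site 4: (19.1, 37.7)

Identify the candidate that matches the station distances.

For each candidate, compare |candidate − station| to the reported distance:
Site 1: residuals A 0.0, B 0.0, C 0.1 → max 0.1 km
Site 2: residuals A 24.9, B 26.1, C 75.2 → max 75.2 km
Site 3: residuals A 50.3, B 39.2, C 24.6 → max 50.3 km
Site 4: residuals A 53.2, B 48.5, C 68.0 → max 68.0 km
Only Site 1 has all residuals ≈ 0.

Site 1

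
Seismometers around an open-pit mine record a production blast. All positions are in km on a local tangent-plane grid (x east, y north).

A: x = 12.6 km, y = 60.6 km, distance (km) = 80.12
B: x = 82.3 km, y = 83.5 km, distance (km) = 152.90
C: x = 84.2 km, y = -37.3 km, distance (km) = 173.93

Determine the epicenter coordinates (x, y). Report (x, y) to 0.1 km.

Circle about each station: (x − 12.6)² + (y − 60.6)² = 80.12²; (x − 82.3)² + (y − 83.5)² = 152.90²; (x − 84.2)² + (y + 37.3)² = 173.93².
Subtracting pairs of circle equations eliminates x²+y² and gives linear equations (the radical axes):
139.4 x + 45.8 y = -7044.78
143.2 x − 195.8 y = -19182.62
Solving the 2×2 system: x ≈ -66.7, y ≈ 49.2 km.

x ≈ -66.7 km, y ≈ 49.2 km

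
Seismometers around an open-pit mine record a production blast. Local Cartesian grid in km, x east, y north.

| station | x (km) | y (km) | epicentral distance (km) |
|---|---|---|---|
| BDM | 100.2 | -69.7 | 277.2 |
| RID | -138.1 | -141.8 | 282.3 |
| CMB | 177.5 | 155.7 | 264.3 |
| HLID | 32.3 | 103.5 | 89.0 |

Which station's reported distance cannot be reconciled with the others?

Solve using three stations at a time. Using BDM, RID, CMB (subtract circle equations pairwise → linear system) gives (x, y) ≈ (-86.0, 135.6).
Distances from that point to each station vs reported:
  BDM: calculated 277.2 vs reported 277.2 → residual 0.0 km
  RID: calculated 282.3 vs reported 282.3 → residual 0.0 km
  CMB: calculated 264.3 vs reported 264.3 → residual 0.0 km
  HLID: calculated 122.6 vs reported 89.0 → residual 33.6 km
BDM, RID, CMB are mutually consistent (residuals ≈ 0); HLID is off by 33.6 km.

HLID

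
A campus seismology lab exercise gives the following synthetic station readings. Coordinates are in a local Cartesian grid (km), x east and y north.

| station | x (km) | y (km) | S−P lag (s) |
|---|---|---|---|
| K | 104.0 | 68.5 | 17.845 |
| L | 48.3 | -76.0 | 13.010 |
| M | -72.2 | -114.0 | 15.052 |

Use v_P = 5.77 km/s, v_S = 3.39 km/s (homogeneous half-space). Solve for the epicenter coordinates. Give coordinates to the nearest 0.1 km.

x ≈ -26.1 km, y ≈ 0.8 km

Distance from S−P lag: d = Δt · v_P v_S / (v_P − v_S) = Δt · (5.77·3.39)/(5.77−3.39) ≈ 8.2186·Δt.
So d_K = 146.66, d_L = 106.92, d_M = 123.71 km.
Circle about each station: (x − 104.0)² + (y − 68.5)² = 146.66²; (x − 48.3)² + (y + 76.0)² = 106.92²; (x + 72.2)² + (y + 114.0)² = 123.71².
Subtracting the K equation from the L and M equations removes the quadratic terms:
-111.4 x − 289.0 y = 2677.91
-352.4 x − 365.0 y = 8905.58
Solving the 2×2 system: x ≈ -26.1, y ≈ 0.8 km.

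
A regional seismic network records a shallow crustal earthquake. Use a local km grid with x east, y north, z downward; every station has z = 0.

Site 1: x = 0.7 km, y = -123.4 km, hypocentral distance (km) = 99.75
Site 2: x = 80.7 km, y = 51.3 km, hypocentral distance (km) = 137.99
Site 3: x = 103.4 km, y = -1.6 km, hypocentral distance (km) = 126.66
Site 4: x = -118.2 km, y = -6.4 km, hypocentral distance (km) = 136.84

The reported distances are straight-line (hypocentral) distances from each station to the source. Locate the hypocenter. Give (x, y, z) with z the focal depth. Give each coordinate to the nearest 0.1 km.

Each station gives a sphere (x−x_i)² + (y−y_i)² + z² = d_i² (stations at z=0).
Subtracting the Site 1 sphere from Site 2 and Site 3: z² cancels, leaving linear equations in x and y:
160.0 x + 349.4 y = -15175.05
205.4 x + 243.6 y = -10626.62
Solving: x ≈ -0.497, y ≈ -43.204 km (keep extra digits for the depth step; rounded: -0.5, -43.2).
Then from the Site 1 sphere: z² = 99.75² − (x − 0.7)² − (y + 123.4)² with x = -0.497, y = -43.204, so z ≈ 59.306 ≈ 59.3 km.

x ≈ -0.5 km, y ≈ -43.2 km, depth ≈ 59.3 km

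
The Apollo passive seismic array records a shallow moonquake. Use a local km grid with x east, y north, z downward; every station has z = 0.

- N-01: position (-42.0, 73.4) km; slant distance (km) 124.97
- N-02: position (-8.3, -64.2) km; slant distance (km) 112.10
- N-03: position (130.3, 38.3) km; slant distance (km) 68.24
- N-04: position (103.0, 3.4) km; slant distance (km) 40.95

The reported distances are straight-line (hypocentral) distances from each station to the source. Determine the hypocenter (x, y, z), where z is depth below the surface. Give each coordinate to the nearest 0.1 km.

x ≈ 67.9 km, y ≈ 16.3 km, depth ≈ 16.7 km

Each station gives a sphere (x−x_i)² + (y−y_i)² + z² = d_i² (stations at z=0).
Subtracting the N-01 sphere from N-02 and N-03: z² cancels, leaving linear equations in x and y:
67.4 x − 275.2 y = 90.06
344.6 x − 70.2 y = 22254.22
Solving: x ≈ 67.901, y ≈ 16.303 km (keep extra digits for the depth step; rounded: 67.9, 16.3).
Then from the N-01 sphere: z² = 124.97² − (x + 42.0)² − (y − 73.4)² with x = 67.901, y = 16.303, so z ≈ 16.709 ≈ 16.7 km.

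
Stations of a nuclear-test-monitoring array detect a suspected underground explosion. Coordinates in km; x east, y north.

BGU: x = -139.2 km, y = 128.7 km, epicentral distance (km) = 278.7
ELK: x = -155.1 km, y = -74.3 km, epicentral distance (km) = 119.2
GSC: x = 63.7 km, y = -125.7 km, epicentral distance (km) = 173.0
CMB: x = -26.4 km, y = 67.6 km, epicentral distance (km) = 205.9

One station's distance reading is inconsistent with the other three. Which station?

GSC

Solve using three stations at a time. Using BGU, ELK, CMB (subtract circle equations pairwise → linear system) gives (x, y) ≈ (-53.5, -136.5).
Distances from that point to each station vs reported:
  BGU: calculated 278.7 vs reported 278.7 → residual 0.0 km
  ELK: calculated 119.1 vs reported 119.2 → residual 0.1 km
  GSC: calculated 117.7 vs reported 173.0 → residual 55.3 km
  CMB: calculated 205.8 vs reported 205.9 → residual 0.1 km
BGU, ELK, CMB are mutually consistent (residuals ≈ 0); GSC is off by 55.3 km.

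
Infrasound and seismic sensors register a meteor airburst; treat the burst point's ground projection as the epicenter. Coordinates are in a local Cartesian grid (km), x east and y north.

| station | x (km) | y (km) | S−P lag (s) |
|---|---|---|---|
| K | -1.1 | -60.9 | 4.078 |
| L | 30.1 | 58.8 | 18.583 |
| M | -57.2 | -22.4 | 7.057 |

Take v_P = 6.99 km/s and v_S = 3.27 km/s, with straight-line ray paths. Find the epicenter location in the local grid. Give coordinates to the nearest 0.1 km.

-19.6 km east, -44.0 km north

Distance from S−P lag: d = Δt · v_P v_S / (v_P − v_S) = Δt · (6.99·3.27)/(6.99−3.27) ≈ 6.1444·Δt.
So d_K = 25.06, d_L = 114.18, d_M = 43.36 km.
Circle about each station: (x + 1.1)² + (y + 60.9)² = 25.06²; (x − 30.1)² + (y − 58.8)² = 114.18²; (x + 57.2)² + (y + 22.4)² = 43.36².
Subtracting the K equation from the L and M equations removes the quadratic terms:
62.4 x + 239.4 y = -11755.64
-112.2 x + 77.0 y = -1188.51
Solving the 2×2 system: x ≈ -19.6, y ≈ -44.0 km.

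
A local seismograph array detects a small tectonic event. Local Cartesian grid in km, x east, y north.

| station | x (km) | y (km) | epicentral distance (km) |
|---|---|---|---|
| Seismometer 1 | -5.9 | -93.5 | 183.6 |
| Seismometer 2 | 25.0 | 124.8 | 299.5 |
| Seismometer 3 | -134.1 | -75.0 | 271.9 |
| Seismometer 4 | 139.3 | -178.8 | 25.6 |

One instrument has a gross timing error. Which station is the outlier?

Solve using three stations at a time. Using Seismometer 2, Seismometer 3, Seismometer 4 (subtract circle equations pairwise → linear system) gives (x, y) ≈ (125.0, -157.5).
Distances from that point to each station vs reported:
  Seismometer 1: calculated 145.7 vs reported 183.6 → residual 37.9 km
  Seismometer 2: calculated 299.5 vs reported 299.5 → residual 0.0 km
  Seismometer 3: calculated 271.9 vs reported 271.9 → residual 0.0 km
  Seismometer 4: calculated 25.6 vs reported 25.6 → residual 0.0 km
Seismometer 2, Seismometer 3, Seismometer 4 are mutually consistent (residuals ≈ 0); Seismometer 1 is off by 37.9 km.

Seismometer 1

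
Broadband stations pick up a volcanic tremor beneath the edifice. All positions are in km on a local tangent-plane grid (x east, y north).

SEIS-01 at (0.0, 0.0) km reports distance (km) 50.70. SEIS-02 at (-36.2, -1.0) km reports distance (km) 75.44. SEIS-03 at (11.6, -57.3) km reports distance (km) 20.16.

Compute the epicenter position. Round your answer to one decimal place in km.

(26.2, -43.4)

Circle about each station: x² + y² = 50.70²; (x + 36.2)² + (y + 1.0)² = 75.44²; (x − 11.6)² + (y + 57.3)² = 20.16².
Subtracting the SEIS-01 equation from the SEIS-02 and SEIS-03 equations removes the quadratic terms:
-72.4 x − 2.0 y = -1809.26
23.2 x − 114.6 y = 5581.91
Solving the 2×2 system: x ≈ 26.2, y ≈ -43.4 km.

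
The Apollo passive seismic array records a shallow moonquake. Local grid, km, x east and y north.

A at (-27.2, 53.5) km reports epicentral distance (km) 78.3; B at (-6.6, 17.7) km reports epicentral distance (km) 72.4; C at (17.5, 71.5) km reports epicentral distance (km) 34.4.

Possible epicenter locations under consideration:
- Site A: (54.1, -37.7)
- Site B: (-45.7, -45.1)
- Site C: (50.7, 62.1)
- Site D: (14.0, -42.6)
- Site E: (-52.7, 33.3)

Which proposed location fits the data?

For each candidate, compare |candidate − station| to the reported distance:
Site A: residuals A 43.9, B 9.8, C 80.8 → max 80.8 km
Site B: residuals A 22.0, B 1.6, C 98.2 → max 98.2 km
Site C: residuals A 0.1, B 0.1, C 0.1 → max 0.1 km
Site D: residuals A 26.3, B 8.7, C 79.8 → max 79.8 km
Site E: residuals A 45.8, B 23.7, C 45.5 → max 45.8 km
Only Site C has all residuals ≈ 0.

Site C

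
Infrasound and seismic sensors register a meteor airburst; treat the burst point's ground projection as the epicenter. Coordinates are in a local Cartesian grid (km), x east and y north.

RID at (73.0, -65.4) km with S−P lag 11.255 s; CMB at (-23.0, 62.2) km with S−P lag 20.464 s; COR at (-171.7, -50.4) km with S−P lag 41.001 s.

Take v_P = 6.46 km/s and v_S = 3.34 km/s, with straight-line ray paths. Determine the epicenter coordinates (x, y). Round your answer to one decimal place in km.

Distance from S−P lag: d = Δt · v_P v_S / (v_P − v_S) = Δt · (6.46·3.34)/(6.46−3.34) ≈ 6.9155·Δt.
So d_RID = 77.83, d_CMB = 141.52, d_COR = 283.54 km.
Circle about each station: (x − 73.0)² + (y + 65.4)² = 77.83²; (x + 23.0)² + (y − 62.2)² = 141.52²; (x + 171.7)² + (y + 50.4)² = 283.54².
Subtracting pairs of circle equations eliminates x²+y² and gives linear equations (the radical axes):
-192.0 x + 255.2 y = -19178.72
-489.4 x + 30.0 y = -51922.53
Solving the 2×2 system: x ≈ 106.4, y ≈ 4.9 km.

106.4 km east, 4.9 km north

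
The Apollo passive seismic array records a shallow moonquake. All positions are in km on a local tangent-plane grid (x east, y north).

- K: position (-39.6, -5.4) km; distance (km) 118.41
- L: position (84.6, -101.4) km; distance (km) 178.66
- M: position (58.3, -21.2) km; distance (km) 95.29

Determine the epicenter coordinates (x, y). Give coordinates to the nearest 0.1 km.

Circle about each station: (x + 39.6)² + (y + 5.4)² = 118.41²; (x − 84.6)² + (y + 101.4)² = 178.66²; (x − 58.3)² + (y + 21.2)² = 95.29².
Subtracting the K equation from the L and M equations removes the quadratic terms:
248.4 x − 192.0 y = -2056.67
195.8 x − 31.6 y = 7191.75
Solving the 2×2 system: x ≈ 48.6, y ≈ 73.6 km.
Check against K (with the unrounded x, y): √((x + 39.6)²+(y + 5.4)²) = 118.41 ≈ 118.41 km. ✓

48.6 km east, 73.6 km north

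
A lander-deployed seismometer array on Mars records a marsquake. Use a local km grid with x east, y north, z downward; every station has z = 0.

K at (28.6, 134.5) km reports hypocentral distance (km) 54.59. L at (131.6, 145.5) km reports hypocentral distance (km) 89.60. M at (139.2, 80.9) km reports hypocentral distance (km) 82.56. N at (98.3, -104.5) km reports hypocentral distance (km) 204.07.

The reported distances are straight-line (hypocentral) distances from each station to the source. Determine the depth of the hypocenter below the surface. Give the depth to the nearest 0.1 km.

Each station gives a sphere (x−x_i)² + (y−y_i)² + z² = d_i² (stations at z=0).
Subtracting the K sphere from L and M: z² cancels, leaving linear equations in x and y:
206.0 x + 22.0 y = 14532.51
221.2 x − 107.2 y = 3177.15
Solving: x ≈ 60.401, y ≈ 94.996 km (keep extra digits for the depth step; rounded: 60.4, 95.0).
Then from the K sphere: z² = 54.59² − (x − 28.6)² − (y − 134.5)² with x = 60.401, y = 94.996, so z ≈ 20.204 ≈ 20.2 km.
Check against N (with the unrounded solution): distance 204.07 ≈ 204.07 km. ✓

z ≈ 20.2 km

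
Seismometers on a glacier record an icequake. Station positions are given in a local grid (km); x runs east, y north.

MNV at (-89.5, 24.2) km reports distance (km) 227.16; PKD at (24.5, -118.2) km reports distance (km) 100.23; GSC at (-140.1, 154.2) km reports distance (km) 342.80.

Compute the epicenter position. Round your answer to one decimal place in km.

Circle about each station: (x + 89.5)² + (y − 24.2)² = 227.16²; (x − 24.5)² + (y + 118.2)² = 100.23²; (x + 140.1)² + (y − 154.2)² = 342.80².
Subtracting the MNV equation from the PKD and GSC equations removes the quadratic terms:
228.0 x − 284.8 y = 47531.21
-101.2 x + 260.0 y = -31100.41
Solving the 2×2 system: x ≈ 114.9, y ≈ -74.9 km.
Check against MNV (with the unrounded x, y): √((x + 89.5)²+(y − 24.2)²) = 227.18 ≈ 227.16 km. ✓

114.9 km east, -74.9 km north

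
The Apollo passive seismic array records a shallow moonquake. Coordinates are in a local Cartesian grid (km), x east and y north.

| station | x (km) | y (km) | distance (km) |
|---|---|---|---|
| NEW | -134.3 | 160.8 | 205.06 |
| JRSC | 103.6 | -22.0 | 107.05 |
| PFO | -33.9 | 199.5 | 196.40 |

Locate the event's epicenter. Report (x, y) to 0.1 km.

(0.3, 6.1)

Circle about each station: (x + 134.3)² + (y − 160.8)² = 205.06²; (x − 103.6)² + (y + 22.0)² = 107.05²; (x + 33.9)² + (y − 199.5)² = 196.40².
Subtracting the NEW equation from the JRSC and PFO equations removes the quadratic terms:
475.8 x − 365.6 y = -2086.27
200.8 x + 77.4 y = 532.97
Solving the 2×2 system: x ≈ 0.3, y ≈ 6.1 km.
Check against NEW (with the unrounded x, y): √((x + 134.3)²+(y − 160.8)²) = 205.06 ≈ 205.06 km. ✓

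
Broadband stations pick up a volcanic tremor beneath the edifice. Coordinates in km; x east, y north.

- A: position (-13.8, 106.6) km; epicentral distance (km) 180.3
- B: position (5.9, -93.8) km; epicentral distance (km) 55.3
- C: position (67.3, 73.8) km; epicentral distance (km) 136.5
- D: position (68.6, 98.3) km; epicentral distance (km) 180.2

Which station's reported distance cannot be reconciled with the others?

D

Solve using three stations at a time. Using A, B, C (subtract circle equations pairwise → linear system) gives (x, y) ≈ (50.9, -61.7).
Distances from that point to each station vs reported:
  A: calculated 180.3 vs reported 180.3 → residual 0.0 km
  B: calculated 55.3 vs reported 55.3 → residual 0.0 km
  C: calculated 136.5 vs reported 136.5 → residual 0.0 km
  D: calculated 161.0 vs reported 180.2 → residual 19.2 km
A, B, C are mutually consistent (residuals ≈ 0); D is off by 19.2 km.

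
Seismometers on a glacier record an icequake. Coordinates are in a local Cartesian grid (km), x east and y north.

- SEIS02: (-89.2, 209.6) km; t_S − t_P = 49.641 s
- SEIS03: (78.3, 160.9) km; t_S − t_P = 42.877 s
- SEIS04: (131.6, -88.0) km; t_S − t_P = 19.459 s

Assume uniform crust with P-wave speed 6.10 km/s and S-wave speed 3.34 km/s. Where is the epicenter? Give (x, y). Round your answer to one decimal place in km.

Distance from S−P lag: d = Δt · v_P v_S / (v_P − v_S) = Δt · (6.10·3.34)/(6.10−3.34) ≈ 7.3819·Δt.
So d_SEIS02 = 366.44, d_SEIS03 = 316.51, d_SEIS04 = 143.64 km.
Circle about each station: (x + 89.2)² + (y − 209.6)² = 366.44²; (x − 78.3)² + (y − 160.9)² = 316.51²; (x − 131.6)² + (y + 88.0)² = 143.64².
Subtracting pairs of circle equations eliminates x²+y² and gives linear equations (the radical axes):
335.0 x − 97.4 y = 14230.59
441.6 x − 595.2 y = 86819.58
Solving the 2×2 system: x ≈ 0.1, y ≈ -145.8 km.

x ≈ 0.1 km, y ≈ -145.8 km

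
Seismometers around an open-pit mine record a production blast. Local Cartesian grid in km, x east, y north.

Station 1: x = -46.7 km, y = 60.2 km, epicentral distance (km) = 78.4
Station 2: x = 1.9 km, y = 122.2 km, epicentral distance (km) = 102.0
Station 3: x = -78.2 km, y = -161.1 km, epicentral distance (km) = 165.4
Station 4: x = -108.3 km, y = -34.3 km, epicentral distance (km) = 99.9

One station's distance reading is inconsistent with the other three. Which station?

Station 2

Solve using three stations at a time. Using Station 1, Station 3, Station 4 (subtract circle equations pairwise → linear system) gives (x, y) ≈ (-11.5, -9.8).
Distances from that point to each station vs reported:
  Station 1: calculated 78.3 vs reported 78.4 → residual 0.1 km
  Station 2: calculated 132.7 vs reported 102.0 → residual 30.7 km
  Station 3: calculated 165.4 vs reported 165.4 → residual 0.0 km
  Station 4: calculated 99.8 vs reported 99.9 → residual 0.1 km
Station 1, Station 3, Station 4 are mutually consistent (residuals ≈ 0); Station 2 is off by 30.7 km.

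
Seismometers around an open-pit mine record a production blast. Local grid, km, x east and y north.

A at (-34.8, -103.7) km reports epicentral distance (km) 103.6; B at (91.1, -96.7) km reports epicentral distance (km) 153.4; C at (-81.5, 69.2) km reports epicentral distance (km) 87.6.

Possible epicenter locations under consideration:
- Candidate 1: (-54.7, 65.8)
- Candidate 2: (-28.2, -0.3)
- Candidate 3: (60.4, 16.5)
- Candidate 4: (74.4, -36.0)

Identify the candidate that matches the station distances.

Candidate 2

For each candidate, compare |candidate − station| to the reported distance:
Candidate 1: residuals A 67.1, B 64.9, C 60.6 → max 67.1 km
Candidate 2: residuals A 0.0, B 0.0, C 0.0 → max 0.0 km
Candidate 3: residuals A 49.7, B 36.1, C 63.8 → max 63.8 km
Candidate 4: residuals A 24.9, B 90.4, C 100.5 → max 100.5 km
Only Candidate 2 has all residuals ≈ 0.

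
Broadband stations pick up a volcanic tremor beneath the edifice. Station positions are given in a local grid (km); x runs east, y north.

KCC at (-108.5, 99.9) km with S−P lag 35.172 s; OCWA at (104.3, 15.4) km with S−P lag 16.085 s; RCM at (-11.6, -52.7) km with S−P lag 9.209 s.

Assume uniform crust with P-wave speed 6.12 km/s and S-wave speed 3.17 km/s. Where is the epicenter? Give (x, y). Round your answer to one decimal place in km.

Distance from S−P lag: d = Δt · v_P v_S / (v_P − v_S) = Δt · (6.12·3.17)/(6.12−3.17) ≈ 6.5764·Δt.
So d_KCC = 231.31, d_OCWA = 105.78, d_RCM = 60.56 km.
Circle about each station: (x + 108.5)² + (y − 99.9)² = 231.31²; (x − 104.3)² + (y − 15.4)² = 105.78²; (x + 11.6)² + (y + 52.7)² = 60.56².
Subtracting the KCC equation from the OCWA and RCM equations removes the quadratic terms:
425.6 x − 169.0 y = 31678.30
193.8 x − 305.2 y = 30996.39
Solving the 2×2 system: x ≈ 45.6, y ≈ -72.6 km.

(45.6, -72.6)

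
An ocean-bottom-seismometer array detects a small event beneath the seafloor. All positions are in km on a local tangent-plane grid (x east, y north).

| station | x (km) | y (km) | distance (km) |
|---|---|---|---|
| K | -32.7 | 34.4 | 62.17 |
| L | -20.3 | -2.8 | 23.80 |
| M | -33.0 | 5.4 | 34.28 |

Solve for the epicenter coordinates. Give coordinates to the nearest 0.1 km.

Circle about each station: (x + 32.7)² + (y − 34.4)² = 62.17²; (x + 20.3)² + (y + 2.8)² = 23.80²; (x + 33.0)² + (y − 5.4)² = 34.28².
Subtracting the K equation from the L and M equations removes the quadratic terms:
24.8 x − 74.4 y = 1465.95
-0.6 x − 58.0 y = 1555.50
Solving the 2×2 system: x ≈ -20.7, y ≈ -26.6 km.
Check against K (with the unrounded x, y): √((x + 32.7)²+(y − 34.4)²) = 62.17 ≈ 62.17 km. ✓

-20.7 km east, -26.6 km north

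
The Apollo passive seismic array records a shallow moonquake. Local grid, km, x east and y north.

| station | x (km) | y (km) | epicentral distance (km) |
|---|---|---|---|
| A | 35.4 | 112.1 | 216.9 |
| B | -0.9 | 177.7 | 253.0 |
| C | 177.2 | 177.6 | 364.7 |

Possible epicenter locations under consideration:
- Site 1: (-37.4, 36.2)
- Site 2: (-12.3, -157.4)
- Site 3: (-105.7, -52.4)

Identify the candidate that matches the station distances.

Site 3

For each candidate, compare |candidate − station| to the reported distance:
Site 1: residuals A 111.7, B 106.9, C 107.7 → max 111.7 km
Site 2: residuals A 56.8, B 82.3, C 20.2 → max 82.3 km
Site 3: residuals A 0.2, B 0.2, C 0.1 → max 0.2 km
Only Site 3 has all residuals ≈ 0.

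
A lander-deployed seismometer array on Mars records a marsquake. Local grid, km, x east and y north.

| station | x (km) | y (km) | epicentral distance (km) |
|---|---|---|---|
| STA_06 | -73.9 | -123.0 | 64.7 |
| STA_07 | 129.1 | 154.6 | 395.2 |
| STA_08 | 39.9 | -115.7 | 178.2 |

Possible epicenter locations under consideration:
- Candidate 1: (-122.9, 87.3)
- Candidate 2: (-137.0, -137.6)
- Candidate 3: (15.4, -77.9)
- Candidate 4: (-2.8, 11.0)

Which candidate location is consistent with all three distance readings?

For each candidate, compare |candidate − station| to the reported distance:
Candidate 1: residuals STA_06 151.2, STA_07 134.4, STA_08 82.0 → max 151.2 km
Candidate 2: residuals STA_06 0.1, STA_07 0.0, STA_08 0.1 → max 0.1 km
Candidate 3: residuals STA_06 35.3, STA_07 136.4, STA_08 133.2 → max 136.4 km
Candidate 4: residuals STA_06 87.0, STA_07 200.2, STA_08 44.5 → max 200.2 km
Only Candidate 2 has all residuals ≈ 0.

Candidate 2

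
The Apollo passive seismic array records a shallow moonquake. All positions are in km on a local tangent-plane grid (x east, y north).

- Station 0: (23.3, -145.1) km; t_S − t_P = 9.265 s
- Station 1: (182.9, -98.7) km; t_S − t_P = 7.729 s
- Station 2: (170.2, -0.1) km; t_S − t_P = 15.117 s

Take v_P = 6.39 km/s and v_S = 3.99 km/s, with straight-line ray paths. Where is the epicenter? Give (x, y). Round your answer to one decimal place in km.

Distance from S−P lag: d = Δt · v_P v_S / (v_P − v_S) = Δt · (6.39·3.99)/(6.39−3.99) ≈ 10.6234·Δt.
So d_Station 0 = 98.43, d_Station 1 = 82.11, d_Station 2 = 160.59 km.
Circle about each station: (x − 23.3)² + (y + 145.1)² = 98.43²; (x − 182.9)² + (y + 98.7)² = 82.11²; (x − 170.2)² + (y + 0.1)² = 160.59².
Subtracting the Station 0 equation from the Station 1 and Station 2 equations removes the quadratic terms:
319.2 x + 92.8 y = 24543.61
293.8 x + 290.0 y = -8729.53
Solving the 2×2 system: x ≈ 121.4, y ≈ -153.1 km.
Check against Station 0 (with the unrounded x, y): √((x − 23.3)²+(y + 145.1)²) = 98.42 ≈ 98.43 km. ✓

121.4 km east, -153.1 km north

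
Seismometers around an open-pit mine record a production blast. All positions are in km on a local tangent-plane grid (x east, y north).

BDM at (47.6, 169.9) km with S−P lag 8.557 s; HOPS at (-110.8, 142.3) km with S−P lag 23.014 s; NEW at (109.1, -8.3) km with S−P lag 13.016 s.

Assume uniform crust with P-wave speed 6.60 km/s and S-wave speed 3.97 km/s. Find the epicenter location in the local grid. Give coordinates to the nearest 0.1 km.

Distance from S−P lag: d = Δt · v_P v_S / (v_P − v_S) = Δt · (6.60·3.97)/(6.60−3.97) ≈ 9.9627·Δt.
So d_BDM = 85.25, d_HOPS = 229.28, d_NEW = 129.67 km.
Circle about each station: (x − 47.6)² + (y − 169.9)² = 85.25²; (x + 110.8)² + (y − 142.3)² = 229.28²; (x − 109.1)² + (y + 8.3)² = 129.67².
Subtracting the BDM equation from the HOPS and NEW equations removes the quadratic terms:
-316.8 x − 55.2 y = -43907.60
123.0 x − 356.4 y = -28706.82
Solving the 2×2 system: x ≈ 117.5, y ≈ 121.1 km.
Check against BDM (with the unrounded x, y): √((x − 47.6)²+(y − 169.9)²) = 85.25 ≈ 85.25 km. ✓

(117.5, 121.1)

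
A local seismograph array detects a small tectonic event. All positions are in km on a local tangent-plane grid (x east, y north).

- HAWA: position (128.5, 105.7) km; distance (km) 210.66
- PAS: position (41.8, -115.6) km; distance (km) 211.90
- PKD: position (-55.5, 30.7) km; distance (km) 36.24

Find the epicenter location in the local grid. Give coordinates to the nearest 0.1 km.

x ≈ -77.1 km, y ≈ 59.8 km

Circle about each station: (x − 128.5)² + (y − 105.7)² = 210.66²; (x − 41.8)² + (y + 115.6)² = 211.90²; (x + 55.5)² + (y − 30.7)² = 36.24².
Subtracting pairs of circle equations eliminates x²+y² and gives linear equations (the radical axes):
-173.4 x − 442.6 y = -13098.11
-368.0 x − 150.0 y = 19402.30
Solving the 2×2 system: x ≈ -77.1, y ≈ 59.8 km.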